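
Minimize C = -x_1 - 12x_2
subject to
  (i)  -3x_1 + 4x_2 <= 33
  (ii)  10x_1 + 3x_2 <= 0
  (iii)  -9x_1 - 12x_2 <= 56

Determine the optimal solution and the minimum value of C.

x_1 = -99/49, x_2 = 330/49, minimum C = -3861/49

Feasible corners and C = -x_1 - 12x_2:
  (-99/49, 330/49) → C = -3861/49
  (-155/18, 43/24) → C = -116/9
  (56/31, -560/93) → C = 2184/31

The optimum lies where -3x_1 + 4x_2 = 33 and 10x_1 + 3x_2 = 0.
Solving simultaneously gives x_1 = -99/49, x_2 = 330/49.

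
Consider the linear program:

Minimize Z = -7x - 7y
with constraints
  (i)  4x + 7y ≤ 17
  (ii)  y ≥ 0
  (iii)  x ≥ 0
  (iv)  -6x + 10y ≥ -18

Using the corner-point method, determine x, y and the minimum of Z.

x = 148/41, y = 15/41, minimum Z = -1141/41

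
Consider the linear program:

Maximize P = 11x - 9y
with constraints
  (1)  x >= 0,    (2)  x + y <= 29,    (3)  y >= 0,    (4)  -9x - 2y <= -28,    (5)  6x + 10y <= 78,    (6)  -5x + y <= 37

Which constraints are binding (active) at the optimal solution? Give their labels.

Corner points and P = 11x - 9y:
  (28/9, 0) → P = 308/9
  (13, 0) → P = 143
  (62/39, 89/13) → P = -1721/39

The maximum is at (13, 0). Substituting into each constraint, equality holds for (3) and (5); the remaining constraints have slack.

(3) and (5)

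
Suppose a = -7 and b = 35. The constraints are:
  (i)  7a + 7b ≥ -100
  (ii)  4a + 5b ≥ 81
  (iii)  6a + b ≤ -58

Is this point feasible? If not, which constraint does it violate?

Constraint (iii): 6a + b = -7, which is not ≤ -58. All other constraints are satisfied.

not feasible — violates (iii)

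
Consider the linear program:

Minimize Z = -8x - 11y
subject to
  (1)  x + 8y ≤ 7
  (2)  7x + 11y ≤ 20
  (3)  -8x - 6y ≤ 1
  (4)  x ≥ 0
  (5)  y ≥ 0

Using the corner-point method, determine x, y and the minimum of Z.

x = 20/7, y = 0, minimum Z = -160/7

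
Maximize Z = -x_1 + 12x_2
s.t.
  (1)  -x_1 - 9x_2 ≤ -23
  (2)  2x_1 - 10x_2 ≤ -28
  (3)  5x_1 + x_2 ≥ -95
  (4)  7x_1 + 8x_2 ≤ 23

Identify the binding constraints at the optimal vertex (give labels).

Feasible corners and Z = -x_1 + 12x_2:
  (-11/14, 37/14) → Z = 65/2
  (-439/22, 105/22) → Z = 1699/22
  (3/43, 121/43) → Z = 1449/43
  (-261/11, 260/11) → Z = 3381/11

The maximum is at (-261/11, 260/11). Substituting into each constraint, equality holds for (3) and (4); the remaining constraints have slack.

(3) and (4)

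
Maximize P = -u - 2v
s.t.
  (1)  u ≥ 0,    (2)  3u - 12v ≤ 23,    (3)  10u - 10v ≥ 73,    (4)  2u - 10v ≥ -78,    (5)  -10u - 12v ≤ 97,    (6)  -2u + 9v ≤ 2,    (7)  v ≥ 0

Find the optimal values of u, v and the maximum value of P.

u = 73/10, v = 0, maximum P = -73/10

Vertices and P = -u - 2v:
  (77, 52/3) → P = -335/3
  (23/3, 0) → P = -23/3
  (677/70, 83/35) → P = -1009/70
  (73/10, 0) → P = -73/10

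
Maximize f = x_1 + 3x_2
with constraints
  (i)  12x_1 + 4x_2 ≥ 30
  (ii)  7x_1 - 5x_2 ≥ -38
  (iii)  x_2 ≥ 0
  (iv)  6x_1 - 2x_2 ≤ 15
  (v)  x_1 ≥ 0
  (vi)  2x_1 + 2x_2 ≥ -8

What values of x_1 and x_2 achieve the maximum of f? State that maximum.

Extreme points and f = x_1 + 3x_2:
  (5/2, 0) → f = 5/2
  (0, 15/2) → f = 45/2
  (151/16, 333/16) → f = 575/8
  (0, 38/5) → f = 114/5

The optimum lies where 7x_1 - 5x_2 = -38 and 6x_1 - 2x_2 = 15.
Solving simultaneously gives x_1 = 151/16, x_2 = 333/16.

x_1 = 151/16, x_2 = 333/16, maximum f = 575/8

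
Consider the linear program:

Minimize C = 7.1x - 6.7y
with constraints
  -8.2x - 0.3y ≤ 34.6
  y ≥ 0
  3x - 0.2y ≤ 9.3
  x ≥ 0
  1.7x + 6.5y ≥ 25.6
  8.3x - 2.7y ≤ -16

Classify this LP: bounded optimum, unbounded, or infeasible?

From the feasible point (2831/644, 12519/644), moving in the direction (0, 1) keeps every constraint satisfied while C decreases without bound.

unbounded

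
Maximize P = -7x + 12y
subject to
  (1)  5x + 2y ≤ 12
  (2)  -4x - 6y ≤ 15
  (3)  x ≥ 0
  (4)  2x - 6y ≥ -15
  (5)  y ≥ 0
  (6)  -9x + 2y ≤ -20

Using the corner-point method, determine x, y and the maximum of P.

Vertices and P = -7x + 12y:
  (12/5, 0) → P = -84/5
  (16/7, 2/7) → P = -88/7
  (20/9, 0) → P = -140/9

The binding constraints are 5x + 2y = 12 and -9x + 2y = -20.
Solving simultaneously gives x = 16/7, y = 2/7.

x = 16/7, y = 2/7, maximum P = -88/7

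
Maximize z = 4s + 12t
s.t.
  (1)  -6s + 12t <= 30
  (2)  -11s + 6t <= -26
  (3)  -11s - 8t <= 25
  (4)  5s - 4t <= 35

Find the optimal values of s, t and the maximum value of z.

Extreme points and z = 4s + 12t:
  (41/8, 81/16) → z = 325/4
  (15, 10) → z = 180
  (29/77, -51/14) → z = -3250/77
  (15/7, -85/14) → z = -450/7

At the optimal vertex, -6s + 12t = 30 and 5s - 4t = 35.
Solving simultaneously gives s = 15, t = 10.

s = 15, t = 10, maximum z = 180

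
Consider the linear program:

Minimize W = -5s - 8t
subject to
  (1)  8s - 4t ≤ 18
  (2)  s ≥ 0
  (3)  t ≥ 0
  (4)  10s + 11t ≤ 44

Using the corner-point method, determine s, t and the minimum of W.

Vertices and W = -5s - 8t:
  (9/4, 0) → W = -45/4
  (187/64, 43/32) → W = -1623/64
  (0, 0) → W = 0
  (0, 4) → W = -32

The binding constraints are s = 0 and 10s + 11t = 44.
Solving simultaneously gives s = 0, t = 4.

s = 0, t = 4, minimum W = -32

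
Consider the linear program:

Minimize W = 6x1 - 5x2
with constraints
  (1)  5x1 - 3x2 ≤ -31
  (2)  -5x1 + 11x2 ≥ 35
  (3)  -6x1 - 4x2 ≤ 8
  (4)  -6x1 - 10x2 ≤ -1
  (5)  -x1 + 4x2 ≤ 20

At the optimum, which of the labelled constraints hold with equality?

(3) and (5)

Feasible corners and W = 6x1 - 5x2:
  (-74/19, 73/19) → W = -809/19
  (-64/17, 69/17) → W = -729/17
  (-4, 4) → W = -44

The minimum is at (-4, 4). Substituting into each constraint, equality holds for (3) and (5); the remaining constraints have slack.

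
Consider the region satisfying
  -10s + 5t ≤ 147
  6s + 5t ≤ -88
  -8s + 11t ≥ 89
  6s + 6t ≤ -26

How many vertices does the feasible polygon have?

Pairwise boundary intersections that survive every other constraint:
  (-235/16, 1/40)
  (-586/35, -143/35)
  (-1413/106, -85/53)

3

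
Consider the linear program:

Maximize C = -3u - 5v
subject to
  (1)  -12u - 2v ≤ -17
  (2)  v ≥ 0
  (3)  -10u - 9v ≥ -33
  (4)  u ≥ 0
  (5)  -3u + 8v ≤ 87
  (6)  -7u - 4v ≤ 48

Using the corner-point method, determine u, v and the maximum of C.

u = 17/12, v = 0, maximum C = -17/4

Vertices and C = -3u - 5v:
  (17/12, 0) → C = -17/4
  (87/88, 113/44) → C = -1391/88
  (33/10, 0) → C = -99/10

The binding constraints are -12u - 2v = -17 and v = 0.
Solving simultaneously gives u = 17/12, v = 0.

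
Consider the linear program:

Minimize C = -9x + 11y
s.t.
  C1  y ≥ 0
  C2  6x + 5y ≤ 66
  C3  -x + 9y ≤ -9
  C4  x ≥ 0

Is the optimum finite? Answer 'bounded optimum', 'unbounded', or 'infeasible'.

Vertices and C = -9x + 11y:
  (11, 0) → C = -99
  (9, 0) → C = -81
  (639/59, 12/59) → C = -5619/59
The feasible region has finitely many vertices and no improving ray; the minimum is -99 at (11, 0).

bounded optimum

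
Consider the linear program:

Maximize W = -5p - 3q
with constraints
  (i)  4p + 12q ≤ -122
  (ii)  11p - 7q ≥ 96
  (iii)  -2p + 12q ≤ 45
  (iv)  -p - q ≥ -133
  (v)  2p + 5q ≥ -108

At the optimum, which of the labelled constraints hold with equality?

(ii) and (v)

Vertices and W = -5p - 3q:
  (149/80, -863/80) → W = 461/20
  (859/4, -327/4) → W = -1657/2
  (-4, -20) → W = 80
  (773/3, -374/3) → W = -2743/3

The maximum is at (-4, -20). Substituting into each constraint, equality holds for (ii) and (v); the remaining constraints have slack.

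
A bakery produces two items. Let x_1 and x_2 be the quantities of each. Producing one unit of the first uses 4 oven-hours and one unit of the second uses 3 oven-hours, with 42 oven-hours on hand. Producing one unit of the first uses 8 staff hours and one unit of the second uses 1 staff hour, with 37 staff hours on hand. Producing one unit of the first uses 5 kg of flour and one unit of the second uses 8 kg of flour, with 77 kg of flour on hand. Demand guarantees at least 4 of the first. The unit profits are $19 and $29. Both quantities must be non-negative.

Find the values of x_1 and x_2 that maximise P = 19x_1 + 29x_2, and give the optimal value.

Corner points and P = 19x_1 + 29x_2:
  (37/8, 0) → P = 703/8
  (4, 0) → P = 76
  (4, 5) → P = 221

At the optimal vertex, 8x_1 + x_2 = 37 and x_1 = 4.
Solving simultaneously gives x_1 = 4, x_2 = 5.

x_1 = 4, x_2 = 5, maximum P = 221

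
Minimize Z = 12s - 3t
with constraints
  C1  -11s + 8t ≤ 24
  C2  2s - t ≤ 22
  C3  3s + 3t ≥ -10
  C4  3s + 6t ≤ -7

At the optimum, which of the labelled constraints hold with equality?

Feasible corners and Z = 12s - 3t:
  (-8/3, -2/3) → Z = -30
  (-20/9, -1/18) → Z = -53/2
  (56/9, -86/9) → Z = 310/3
  (25/3, -16/3) → Z = 116

The minimum is at (-8/3, -2/3). Substituting into each constraint, equality holds for C1 and C3; the remaining constraints have slack.

C1 and C3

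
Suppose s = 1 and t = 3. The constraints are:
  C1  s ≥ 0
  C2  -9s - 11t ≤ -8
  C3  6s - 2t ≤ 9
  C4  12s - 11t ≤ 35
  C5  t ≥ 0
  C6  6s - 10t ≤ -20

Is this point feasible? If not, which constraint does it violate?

feasible

C1: 1 ≥ 0 ✓
C2: -42 ≤ -8 ✓
C3: 0 ≤ 9 ✓
C4: -21 ≤ 35 ✓
C5: 3 ≥ 0 ✓
C6: -24 ≤ -20 ✓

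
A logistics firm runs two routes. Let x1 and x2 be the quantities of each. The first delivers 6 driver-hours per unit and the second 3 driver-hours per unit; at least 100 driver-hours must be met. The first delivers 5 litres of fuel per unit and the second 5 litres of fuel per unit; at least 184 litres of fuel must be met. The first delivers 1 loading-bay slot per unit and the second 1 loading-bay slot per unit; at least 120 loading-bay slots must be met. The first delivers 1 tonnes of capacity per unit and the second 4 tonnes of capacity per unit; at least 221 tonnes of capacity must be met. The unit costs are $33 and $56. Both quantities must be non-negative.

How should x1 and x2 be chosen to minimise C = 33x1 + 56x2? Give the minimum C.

x1 = 259/3, x2 = 101/3, minimum C = 14203/3

Extreme points and C = 33x1 + 56x2:
  (0, 120) → C = 6720
  (221, 0) → C = 7293
  (259/3, 101/3) → C = 14203/3
The feasible region is unbounded (it extends along (0, 1), (1, 0)), but C strictly increases along every unbounded feasible direction, so there is no improving ray and the minimum is attained at a vertex.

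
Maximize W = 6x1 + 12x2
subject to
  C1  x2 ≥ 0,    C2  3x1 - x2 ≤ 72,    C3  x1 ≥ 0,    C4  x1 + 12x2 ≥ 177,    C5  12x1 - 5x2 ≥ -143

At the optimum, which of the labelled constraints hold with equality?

C2 and C5

Feasible corners and W = 6x1 + 12x2:
  (1041/37, 459/37) → W = 11754/37
  (503/3, 431) → W = 6178
  (0, 59/4) → W = 177
  (0, 143/5) → W = 1716/5

The maximum is at (503/3, 431). Substituting into each constraint, equality holds for C2 and C5; the remaining constraints have slack.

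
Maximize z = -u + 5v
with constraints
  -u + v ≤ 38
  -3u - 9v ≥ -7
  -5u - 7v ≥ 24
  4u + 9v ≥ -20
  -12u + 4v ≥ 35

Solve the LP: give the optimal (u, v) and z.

Feasible corners and z = -u + 5v:
  (-265/24, 107/24) → z = 100/3
  (-27, 88/9) → z = 683/9
  (-76/17, -4/17) → z = 56/17

The optimum lies where -3u - 9v = -7 and 4u + 9v = -20.
Solving simultaneously gives u = -27, v = 88/9.

u = -27, v = 88/9, maximum z = 683/9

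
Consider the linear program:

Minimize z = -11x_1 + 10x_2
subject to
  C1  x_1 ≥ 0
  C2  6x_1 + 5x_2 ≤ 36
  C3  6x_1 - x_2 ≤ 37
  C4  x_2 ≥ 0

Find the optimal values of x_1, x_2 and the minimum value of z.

Corner points and z = -11x_1 + 10x_2:
  (0, 36/5) → z = 72
  (0, 0) → z = 0
  (6, 0) → z = -66

The binding constraints are 6x_1 + 5x_2 = 36 and x_2 = 0.
Solving simultaneously gives x_1 = 6, x_2 = 0.

x_1 = 6, x_2 = 0, minimum z = -66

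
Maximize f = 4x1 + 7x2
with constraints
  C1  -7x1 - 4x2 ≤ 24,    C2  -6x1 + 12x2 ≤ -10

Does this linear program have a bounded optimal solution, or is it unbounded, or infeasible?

From the feasible point (-62/27, -107/54), moving in the direction (12, 6) keeps every constraint satisfied while f increases without bound.

unbounded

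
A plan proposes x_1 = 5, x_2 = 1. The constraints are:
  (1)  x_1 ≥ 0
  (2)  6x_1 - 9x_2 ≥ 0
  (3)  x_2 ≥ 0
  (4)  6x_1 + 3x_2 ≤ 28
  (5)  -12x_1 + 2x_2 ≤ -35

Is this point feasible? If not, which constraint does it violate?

not feasible — violates (4)

Constraint (4): 6x_1 + 3x_2 = 33, which is not ≤ 28. All other constraints are satisfied.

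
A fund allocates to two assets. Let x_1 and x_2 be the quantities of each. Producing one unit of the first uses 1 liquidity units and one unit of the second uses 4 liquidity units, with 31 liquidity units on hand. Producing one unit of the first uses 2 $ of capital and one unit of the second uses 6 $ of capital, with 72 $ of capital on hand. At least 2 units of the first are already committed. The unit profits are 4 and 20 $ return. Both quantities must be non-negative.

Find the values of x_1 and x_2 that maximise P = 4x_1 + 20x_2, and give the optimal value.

x_1 = 2, x_2 = 29/4, maximum P = 153

Corner points and P = 4x_1 + 20x_2:
  (31, 0) → P = 124
  (2, 0) → P = 8
  (2, 29/4) → P = 153

The binding constraints are x_1 + 4x_2 = 31 and x_1 = 2.
Solving simultaneously gives x_1 = 2, x_2 = 29/4.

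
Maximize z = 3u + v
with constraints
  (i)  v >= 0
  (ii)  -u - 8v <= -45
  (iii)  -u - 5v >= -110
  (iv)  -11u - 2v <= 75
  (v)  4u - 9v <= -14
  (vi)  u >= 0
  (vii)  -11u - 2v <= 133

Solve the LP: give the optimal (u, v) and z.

Extreme points and z = 3u + v:
  (293/41, 194/41) → z = 1073/41
  (0, 45/8) → z = 45/8
  (920/29, 454/29) → z = 3214/29
  (0, 22) → z = 22

At the optimal vertex, -u - 5v = -110 and 4u - 9v = -14.
Solving simultaneously gives u = 920/29, v = 454/29.

u = 920/29, v = 454/29, maximum z = 3214/29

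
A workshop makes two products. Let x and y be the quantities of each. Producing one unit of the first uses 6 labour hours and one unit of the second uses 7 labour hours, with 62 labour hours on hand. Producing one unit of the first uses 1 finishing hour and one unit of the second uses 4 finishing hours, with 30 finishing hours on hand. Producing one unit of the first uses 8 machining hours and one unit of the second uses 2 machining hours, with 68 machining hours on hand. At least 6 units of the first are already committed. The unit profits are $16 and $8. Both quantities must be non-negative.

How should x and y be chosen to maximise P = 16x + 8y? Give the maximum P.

x = 8, y = 2, maximum P = 144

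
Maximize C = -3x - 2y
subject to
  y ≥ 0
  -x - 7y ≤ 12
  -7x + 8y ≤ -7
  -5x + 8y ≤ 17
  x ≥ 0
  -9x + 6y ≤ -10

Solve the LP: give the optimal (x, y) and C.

Vertices and C = -3x - 2y:
  (10/9, 0) → C = -10/3
  (12, 77/8) → C = -221/4
  (19/15, 7/30) → C = -64/15
The feasible region is unbounded (it extends along (1, 0), (8, 5)), but C strictly decreases along every unbounded feasible direction, so there is no improving ray and the maximum is attained at a vertex.

The binding constraints are y = 0 and -9x + 6y = -10.
Solving simultaneously gives x = 10/9, y = 0.

x = 10/9, y = 0, maximum C = -10/3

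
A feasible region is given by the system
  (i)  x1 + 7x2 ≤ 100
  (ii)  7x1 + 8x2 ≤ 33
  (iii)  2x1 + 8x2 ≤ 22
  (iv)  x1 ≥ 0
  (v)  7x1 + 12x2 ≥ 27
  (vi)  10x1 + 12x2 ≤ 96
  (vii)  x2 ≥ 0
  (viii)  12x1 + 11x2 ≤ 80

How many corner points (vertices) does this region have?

The feasible vertices (each the meet of two boundaries and inside every other half-plane) are:
  (11/5, 11/5)
  (33/7, 0)
  (0, 11/4)
  (0, 9/4)
  (27/7, 0)

5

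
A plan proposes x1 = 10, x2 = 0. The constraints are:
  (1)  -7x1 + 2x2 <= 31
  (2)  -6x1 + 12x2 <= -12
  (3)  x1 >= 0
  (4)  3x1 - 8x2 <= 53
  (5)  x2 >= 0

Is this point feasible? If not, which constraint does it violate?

feasible

(1): -70 ≤ 31 ✓
(2): -60 ≤ -12 ✓
(3): 10 ≥ 0 ✓
(4): 30 ≤ 53 ✓
(5): 0 ≥ 0 ✓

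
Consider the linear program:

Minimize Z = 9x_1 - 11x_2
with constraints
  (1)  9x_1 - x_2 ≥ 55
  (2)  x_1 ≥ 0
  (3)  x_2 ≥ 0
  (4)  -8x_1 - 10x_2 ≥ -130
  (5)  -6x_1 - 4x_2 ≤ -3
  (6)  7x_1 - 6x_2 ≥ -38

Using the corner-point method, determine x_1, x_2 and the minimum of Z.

Extreme points and Z = 9x_1 - 11x_2:
  (55/9, 0) → Z = 55
  (340/49, 365/49) → Z = -955/49
  (65/4, 0) → Z = 585/4

At the optimal vertex, 9x_1 - x_2 = 55 and -8x_1 - 10x_2 = -130.
Solving simultaneously gives x_1 = 340/49, x_2 = 365/49.

x_1 = 340/49, x_2 = 365/49, minimum Z = -955/49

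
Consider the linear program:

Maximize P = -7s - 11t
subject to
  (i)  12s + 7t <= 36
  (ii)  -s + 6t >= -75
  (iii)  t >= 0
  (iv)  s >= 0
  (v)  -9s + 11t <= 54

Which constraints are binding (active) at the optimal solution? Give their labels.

Extreme points and P = -7s - 11t:
  (3, 0) → P = -21
  (6/65, 324/65) → P = -3606/65
  (0, 0) → P = 0
  (0, 54/11) → P = -54

The maximum is at (0, 0). Substituting into each constraint, equality holds for (iii) and (iv); the remaining constraints have slack.

(iii) and (iv)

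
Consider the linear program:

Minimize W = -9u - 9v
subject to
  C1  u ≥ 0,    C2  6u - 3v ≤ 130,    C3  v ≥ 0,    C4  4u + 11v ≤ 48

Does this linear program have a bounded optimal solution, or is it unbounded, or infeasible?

Corner points and W = -9u - 9v:
  (0, 0) → W = 0
  (0, 48/11) → W = -432/11
  (12, 0) → W = -108
The feasible region has finitely many vertices and no improving ray; the minimum is -108 at (12, 0).

bounded optimum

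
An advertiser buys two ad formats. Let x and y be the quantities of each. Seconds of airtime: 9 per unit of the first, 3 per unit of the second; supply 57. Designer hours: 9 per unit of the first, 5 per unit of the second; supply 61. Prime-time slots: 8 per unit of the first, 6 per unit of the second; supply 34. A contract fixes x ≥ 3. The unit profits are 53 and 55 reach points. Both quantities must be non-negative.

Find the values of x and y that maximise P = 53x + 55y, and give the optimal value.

Feasible corners and P = 53x + 55y:
  (17/4, 0) → P = 901/4
  (3, 0) → P = 159
  (3, 5/3) → P = 752/3

x = 3, y = 5/3, maximum P = 752/3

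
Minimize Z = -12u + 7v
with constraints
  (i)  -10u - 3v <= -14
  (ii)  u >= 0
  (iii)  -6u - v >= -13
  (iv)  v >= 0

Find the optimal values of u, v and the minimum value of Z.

Vertices and Z = -12u + 7v:
  (0, 14/3) → Z = 98/3
  (7/5, 0) → Z = -84/5
  (0, 13) → Z = 91
  (13/6, 0) → Z = -26

The optimum lies where -6u - v = -13 and v = 0.
Solving simultaneously gives u = 13/6, v = 0.

u = 13/6, v = 0, minimum Z = -26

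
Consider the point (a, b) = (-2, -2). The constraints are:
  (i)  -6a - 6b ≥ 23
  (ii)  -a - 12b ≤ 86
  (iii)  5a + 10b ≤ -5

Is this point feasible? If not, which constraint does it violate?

feasible

(i): 24 ≥ 23 ✓
(ii): 26 ≤ 86 ✓
(iii): -30 ≤ -5 ✓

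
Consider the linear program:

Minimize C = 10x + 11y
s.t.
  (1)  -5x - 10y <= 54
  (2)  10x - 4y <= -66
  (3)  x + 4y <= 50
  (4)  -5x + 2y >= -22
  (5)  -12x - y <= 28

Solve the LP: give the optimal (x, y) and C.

Extreme points and C = 10x + 11y:
  (-16/11, 283/22) → C = 2793/22
  (-89/29, 256/29) → C = 1926/29
  (-162/47, 628/47) → C = 5288/47

At the optimal vertex, 10x - 4y = -66 and -12x - y = 28.
Solving simultaneously gives x = -89/29, y = 256/29.

x = -89/29, y = 256/29, minimum C = 1926/29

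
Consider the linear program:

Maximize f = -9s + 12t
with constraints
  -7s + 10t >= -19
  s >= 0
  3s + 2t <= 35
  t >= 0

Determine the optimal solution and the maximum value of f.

s = 0, t = 35/2, maximum f = 210

The binding constraints are s = 0 and 3s + 2t = 35.
Solving simultaneously gives s = 0, t = 35/2.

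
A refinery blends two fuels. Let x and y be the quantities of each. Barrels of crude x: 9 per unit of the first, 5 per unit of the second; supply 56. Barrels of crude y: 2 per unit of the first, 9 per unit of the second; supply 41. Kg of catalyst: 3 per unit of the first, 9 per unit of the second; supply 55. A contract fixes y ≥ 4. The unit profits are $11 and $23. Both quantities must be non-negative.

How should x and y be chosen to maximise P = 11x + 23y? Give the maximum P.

x = 5/2, y = 4, maximum P = 239/2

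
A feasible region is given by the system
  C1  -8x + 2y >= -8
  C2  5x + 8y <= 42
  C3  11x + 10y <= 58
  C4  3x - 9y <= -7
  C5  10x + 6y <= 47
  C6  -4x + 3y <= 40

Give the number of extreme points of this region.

The feasible vertices (each the meet of two boundaries and inside every other half-plane) are:
  (98/51, 188/51)
  (43/33, 40/33)
  (22/19, 86/19)
  (-194/47, 368/47)
  (-113/9, -92/27)

5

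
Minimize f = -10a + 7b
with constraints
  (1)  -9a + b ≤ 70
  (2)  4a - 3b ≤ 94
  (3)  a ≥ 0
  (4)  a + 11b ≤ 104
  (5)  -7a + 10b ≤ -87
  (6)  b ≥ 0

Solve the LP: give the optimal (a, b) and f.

Vertices and f = -10a + 7b:
  (1346/47, 322/47) → f = -11206/47
  (47/2, 0) → f = -235
  (1997/87, 641/87) → f = -5161/29
  (87/7, 0) → f = -870/7

At the optimal vertex, 4a - 3b = 94 and a + 11b = 104.
Solving simultaneously gives a = 1346/47, b = 322/47.

a = 1346/47, b = 322/47, minimum f = -11206/47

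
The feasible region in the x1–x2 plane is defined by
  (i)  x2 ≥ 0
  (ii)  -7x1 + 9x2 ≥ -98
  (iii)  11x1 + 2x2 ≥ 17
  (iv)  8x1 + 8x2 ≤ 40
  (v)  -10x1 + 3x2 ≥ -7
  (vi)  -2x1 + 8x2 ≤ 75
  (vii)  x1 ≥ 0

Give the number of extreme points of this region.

3

Pairwise boundary intersections that survive every other constraint:
  (7/9, 38/9)
  (65/53, 93/53)
  (22/13, 43/13)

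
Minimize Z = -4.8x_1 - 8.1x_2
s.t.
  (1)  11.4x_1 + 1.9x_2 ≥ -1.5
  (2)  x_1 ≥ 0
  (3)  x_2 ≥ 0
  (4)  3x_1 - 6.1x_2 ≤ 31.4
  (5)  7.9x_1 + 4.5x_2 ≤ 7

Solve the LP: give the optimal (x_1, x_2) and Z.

x_1 = 0, x_2 = 14/9, minimum Z = -63/5

Feasible corners and Z = -4.8x_1 - 8.1x_2:
  (0, 0) → Z = 0
  (0, 14/9) → Z = -63/5
  (70/79, 0) → Z = -336/79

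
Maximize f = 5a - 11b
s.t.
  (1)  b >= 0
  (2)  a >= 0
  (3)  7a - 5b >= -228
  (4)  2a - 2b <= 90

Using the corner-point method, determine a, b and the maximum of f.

The feasible region is unbounded (it extends along (5, 7), (1, 1)), but f strictly decreases along every unbounded feasible direction, so there is no improving ray and the maximum is attained at a vertex.

The binding constraints are b = 0 and 2a - 2b = 90.
Solving simultaneously gives a = 45, b = 0.

a = 45, b = 0, maximum f = 225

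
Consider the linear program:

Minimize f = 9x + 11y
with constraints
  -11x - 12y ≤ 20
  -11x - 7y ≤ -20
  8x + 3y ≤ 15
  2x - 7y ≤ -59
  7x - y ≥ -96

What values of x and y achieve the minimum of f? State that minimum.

Feasible corners and f = 9x + 11y:
  (-3, 53/7) → f = 394/7
  (-163/15, 299/15) → f = 1822/15
  (-36/31, 251/31) → f = 2437/31
  (-273/29, 873/29) → f = 7146/29

x = -3, y = 53/7, minimum f = 394/7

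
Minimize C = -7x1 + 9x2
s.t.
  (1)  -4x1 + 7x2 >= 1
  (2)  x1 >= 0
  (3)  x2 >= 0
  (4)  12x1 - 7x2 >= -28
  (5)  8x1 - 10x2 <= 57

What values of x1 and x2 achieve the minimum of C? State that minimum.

x1 = 409/16, x2 = 59/4, minimum C = -739/16

Corner points and C = -7x1 + 9x2:
  (0, 1/7) → C = 9/7
  (409/16, 59/4) → C = -739/16
  (0, 4) → C = 36
The feasible region is unbounded (it extends along (5, 4), (7, 12)), but C strictly increases along every unbounded feasible direction, so there is no improving ray and the minimum is attained at a vertex.

At the optimal vertex, -4x1 + 7x2 = 1 and 8x1 - 10x2 = 57.
Solving simultaneously gives x1 = 409/16, x2 = 59/4.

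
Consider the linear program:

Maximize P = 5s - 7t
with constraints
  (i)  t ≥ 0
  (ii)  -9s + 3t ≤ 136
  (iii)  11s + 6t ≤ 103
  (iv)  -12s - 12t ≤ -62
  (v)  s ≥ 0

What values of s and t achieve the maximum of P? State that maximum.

s = 103/11, t = 0, maximum P = 515/11

The binding constraints are t = 0 and 11s + 6t = 103.
Solving simultaneously gives s = 103/11, t = 0.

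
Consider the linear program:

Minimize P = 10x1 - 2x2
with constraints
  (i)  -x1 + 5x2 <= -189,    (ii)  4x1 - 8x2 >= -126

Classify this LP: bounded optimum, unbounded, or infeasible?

From the feasible point (-357/2, -147/2), moving in the direction (-8, -4) keeps every constraint satisfied while P decreases without bound.

unbounded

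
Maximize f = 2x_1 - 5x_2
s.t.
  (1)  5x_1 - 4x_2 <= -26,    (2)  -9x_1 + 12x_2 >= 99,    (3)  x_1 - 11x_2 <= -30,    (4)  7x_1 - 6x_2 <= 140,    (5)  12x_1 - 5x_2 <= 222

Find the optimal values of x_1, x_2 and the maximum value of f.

Vertices and f = 2x_1 - 5x_2:
  (7/2, 87/8) → f = -379/8
  (1018/23, 1422/23) → f = -5074/23
  (-243/29, 57/29) → f = -771/29
The feasible region is unbounded (it extends along (-11, -1), (5, 12)), but f strictly decreases along every unbounded feasible direction, so there is no improving ray and the maximum is attained at a vertex.

At the optimal vertex, -9x_1 + 12x_2 = 99 and x_1 - 11x_2 = -30.
Solving simultaneously gives x_1 = -243/29, x_2 = 57/29.

x_1 = -243/29, x_2 = 57/29, maximum f = -771/29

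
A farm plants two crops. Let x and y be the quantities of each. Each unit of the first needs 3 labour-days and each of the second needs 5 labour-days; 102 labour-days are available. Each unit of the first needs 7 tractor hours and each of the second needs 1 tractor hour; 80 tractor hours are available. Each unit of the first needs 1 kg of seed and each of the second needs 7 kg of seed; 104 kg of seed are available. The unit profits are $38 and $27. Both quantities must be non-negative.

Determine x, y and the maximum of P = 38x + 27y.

Feasible corners and P = 38x + 27y:
  (0, 0) → P = 0
  (0, 104/7) → P = 2808/7
  (80/7, 0) → P = 3040/7
  (19/2, 27/2) → P = 1451/2

At the optimal vertex, 7x + y = 80 and x + 7y = 104.
Solving simultaneously gives x = 19/2, y = 27/2.

x = 19/2, y = 27/2, maximum P = 1451/2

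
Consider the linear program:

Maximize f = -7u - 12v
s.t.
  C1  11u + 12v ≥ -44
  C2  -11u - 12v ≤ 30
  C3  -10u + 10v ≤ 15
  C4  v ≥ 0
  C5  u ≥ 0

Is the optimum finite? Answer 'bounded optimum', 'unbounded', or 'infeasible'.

Extreme points and f = -7u - 12v:
  (0, 3/2) → f = -18
  (0, 0) → f = 0
The feasible region has finitely many vertices and no improving ray; the maximum is 0 at (0, 0).

bounded optimum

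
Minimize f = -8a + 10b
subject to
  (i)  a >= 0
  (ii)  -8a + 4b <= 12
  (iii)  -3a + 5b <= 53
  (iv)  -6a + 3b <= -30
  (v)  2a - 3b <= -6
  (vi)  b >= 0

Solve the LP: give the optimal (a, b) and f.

a = 129, b = 88, minimum f = -152

Corner points and f = -8a + 10b:
  (103/7, 136/7) → f = 536/7
  (129, 88) → f = -152
  (9, 8) → f = 8

The optimum lies where -3a + 5b = 53 and 2a - 3b = -6.
Solving simultaneously gives a = 129, b = 88.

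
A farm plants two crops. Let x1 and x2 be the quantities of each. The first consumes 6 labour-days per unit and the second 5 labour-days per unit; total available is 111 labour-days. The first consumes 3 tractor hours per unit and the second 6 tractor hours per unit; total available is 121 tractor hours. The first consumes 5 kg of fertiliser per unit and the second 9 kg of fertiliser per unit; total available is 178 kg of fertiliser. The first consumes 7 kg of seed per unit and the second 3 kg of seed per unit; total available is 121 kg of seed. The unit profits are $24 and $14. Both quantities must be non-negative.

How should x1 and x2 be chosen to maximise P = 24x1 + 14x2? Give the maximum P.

x1 = 16, x2 = 3, maximum P = 426

The optimum lies where 6x1 + 5x2 = 111 and 7x1 + 3x2 = 121.
Solving simultaneously gives x1 = 16, x2 = 3.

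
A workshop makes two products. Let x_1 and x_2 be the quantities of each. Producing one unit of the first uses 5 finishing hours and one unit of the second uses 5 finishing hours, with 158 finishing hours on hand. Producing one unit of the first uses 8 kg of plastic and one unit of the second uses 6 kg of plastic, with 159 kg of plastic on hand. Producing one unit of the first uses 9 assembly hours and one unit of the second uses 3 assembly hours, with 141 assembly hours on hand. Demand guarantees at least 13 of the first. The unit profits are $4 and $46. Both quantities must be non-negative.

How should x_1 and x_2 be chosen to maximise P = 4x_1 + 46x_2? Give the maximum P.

x_1 = 13, x_2 = 8, maximum P = 420

Extreme points and P = 4x_1 + 46x_2:
  (47/3, 0) → P = 188/3
  (13, 0) → P = 52
  (13, 8) → P = 420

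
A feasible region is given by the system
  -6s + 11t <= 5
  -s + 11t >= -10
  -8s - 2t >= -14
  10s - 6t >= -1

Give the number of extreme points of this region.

4

The feasible vertices (each the meet of two boundaries and inside every other half-plane) are:
  (36/25, 31/25)
  (19/74, 22/37)
  (29/15, -11/15)
  (-71/104, -101/104)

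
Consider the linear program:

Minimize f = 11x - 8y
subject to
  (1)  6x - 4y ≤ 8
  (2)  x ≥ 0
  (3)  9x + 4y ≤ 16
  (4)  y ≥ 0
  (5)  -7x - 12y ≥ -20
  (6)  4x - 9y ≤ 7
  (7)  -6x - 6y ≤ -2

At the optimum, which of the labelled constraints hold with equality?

Feasible corners and f = 11x - 8y:
  (8/5, 2/5) → f = 72/5
  (4/3, 0) → f = 44/3
  (0, 5/3) → f = -40/3
  (0, 1/3) → f = -8/3
  (7/5, 17/20) → f = 43/5
  (1/3, 0) → f = 11/3

The minimum is at (0, 5/3). Substituting into each constraint, equality holds for (2) and (5); the remaining constraints have slack.

(2) and (5)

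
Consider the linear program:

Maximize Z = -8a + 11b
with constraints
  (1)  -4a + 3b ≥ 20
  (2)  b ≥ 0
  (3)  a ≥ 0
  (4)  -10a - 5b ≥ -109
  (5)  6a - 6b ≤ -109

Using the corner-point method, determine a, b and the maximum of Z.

a = 0, b = 109/5, maximum Z = 1199/5

Vertices and Z = -8a + 11b:
  (0, 109/5) → Z = 1199/5
  (0, 109/6) → Z = 1199/6
  (109/90, 872/45) → Z = 3052/15

At the optimal vertex, a = 0 and -10a - 5b = -109.
Solving simultaneously gives a = 0, b = 109/5.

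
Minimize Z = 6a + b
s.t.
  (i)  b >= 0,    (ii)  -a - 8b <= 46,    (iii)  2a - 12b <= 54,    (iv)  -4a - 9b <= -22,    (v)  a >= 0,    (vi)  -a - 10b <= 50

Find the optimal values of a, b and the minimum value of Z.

a = 0, b = 22/9, minimum Z = 22/9

The feasible region is unbounded (it extends along (0, 1), (6, 1)), but Z strictly increases along every unbounded feasible direction, so there is no improving ray and the minimum is attained at a vertex.

The optimum lies where -4a - 9b = -22 and a = 0.
Solving simultaneously gives a = 0, b = 22/9.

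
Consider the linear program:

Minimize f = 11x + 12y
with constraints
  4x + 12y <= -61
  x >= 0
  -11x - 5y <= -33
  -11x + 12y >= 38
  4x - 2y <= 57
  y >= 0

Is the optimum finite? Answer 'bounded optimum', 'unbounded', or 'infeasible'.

infeasible

The boundaries x = 0 and -11x - 5y = -33 meet at (0, 33/5), but that point violates 4x + 12y ≤ -61. Every candidate vertex is excluded by some other constraint, so the feasible region is empty.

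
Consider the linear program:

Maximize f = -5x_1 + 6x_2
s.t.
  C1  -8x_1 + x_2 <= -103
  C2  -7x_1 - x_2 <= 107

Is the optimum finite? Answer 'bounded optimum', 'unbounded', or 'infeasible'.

unbounded

From the feasible point (-4/15, -1577/15), moving in the direction (1, 8) keeps every constraint satisfied while f increases without bound.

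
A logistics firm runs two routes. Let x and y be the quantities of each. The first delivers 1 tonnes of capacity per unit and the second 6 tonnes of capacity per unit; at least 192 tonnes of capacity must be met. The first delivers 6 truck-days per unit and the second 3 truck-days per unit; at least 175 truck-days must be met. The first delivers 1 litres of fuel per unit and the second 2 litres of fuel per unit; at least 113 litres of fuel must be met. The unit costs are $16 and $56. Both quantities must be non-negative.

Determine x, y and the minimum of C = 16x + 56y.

Vertices and C = 16x + 56y:
  (0, 175/3) → C = 9800/3
  (192, 0) → C = 3072
  (147/2, 79/4) → C = 2282
  (11/9, 503/9) → C = 9448/3
The feasible region is unbounded (it extends along (0, 1), (1, 0)), but C strictly increases along every unbounded feasible direction, so there is no improving ray and the minimum is attained at a vertex.

x = 147/2, y = 79/4, minimum C = 2282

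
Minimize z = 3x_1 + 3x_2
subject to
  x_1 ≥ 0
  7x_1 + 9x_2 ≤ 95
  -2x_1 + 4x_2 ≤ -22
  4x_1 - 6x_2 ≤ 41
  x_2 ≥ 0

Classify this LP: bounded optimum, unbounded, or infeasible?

The boundaries x_1 = 0 and 7x_1 + 9x_2 = 95 meet at (0, 95/9), but that point violates -2x_1 + 4x_2 ≤ -22. Every candidate vertex is excluded by some other constraint, so the feasible region is empty.

infeasible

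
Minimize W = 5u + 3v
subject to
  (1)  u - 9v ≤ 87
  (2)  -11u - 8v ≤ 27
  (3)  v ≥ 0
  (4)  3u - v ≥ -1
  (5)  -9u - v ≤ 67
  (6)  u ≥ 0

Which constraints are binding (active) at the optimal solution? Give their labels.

Corner points and W = 5u + 3v:
  (87, 0) → W = 435
  (0, 0) → W = 0
  (0, 1) → W = 3
The feasible region is unbounded (it extends along (9, 1), (1, 3)), but W strictly increases along every unbounded feasible direction, so there is no improving ray and the minimum is attained at a vertex.

The minimum is at (0, 0). Substituting into each constraint, equality holds for (3) and (6); the remaining constraints have slack.

(3) and (6)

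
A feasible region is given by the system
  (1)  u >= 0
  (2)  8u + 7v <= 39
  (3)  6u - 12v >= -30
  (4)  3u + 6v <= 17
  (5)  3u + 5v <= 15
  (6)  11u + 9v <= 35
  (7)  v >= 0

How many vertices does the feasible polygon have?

Of the 21 pairwise boundary intersections, those satisfying every inequality are:
  (0, 5/2)
  (0, 0)
  (1/3, 8/3)
  (19/13, 82/39)
  (35/11, 0)

5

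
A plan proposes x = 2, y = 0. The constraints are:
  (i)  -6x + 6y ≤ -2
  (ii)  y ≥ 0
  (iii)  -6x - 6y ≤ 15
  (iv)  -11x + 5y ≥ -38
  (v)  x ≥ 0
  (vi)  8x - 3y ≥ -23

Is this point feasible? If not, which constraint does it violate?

feasible

(i): -12 ≤ -2 ✓
(ii): 0 ≥ 0 ✓
(iii): -12 ≤ 15 ✓
(iv): -22 ≥ -38 ✓
(v): 2 ≥ 0 ✓
(vi): 16 ≥ -23 ✓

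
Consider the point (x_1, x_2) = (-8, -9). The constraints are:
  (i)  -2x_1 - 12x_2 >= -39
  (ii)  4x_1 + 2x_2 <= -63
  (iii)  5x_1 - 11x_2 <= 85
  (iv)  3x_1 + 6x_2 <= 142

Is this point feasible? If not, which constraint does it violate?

Constraint (ii): 4x_1 + 2x_2 = -50, which is not ≤ -63. All other constraints are satisfied.

not feasible — violates (ii)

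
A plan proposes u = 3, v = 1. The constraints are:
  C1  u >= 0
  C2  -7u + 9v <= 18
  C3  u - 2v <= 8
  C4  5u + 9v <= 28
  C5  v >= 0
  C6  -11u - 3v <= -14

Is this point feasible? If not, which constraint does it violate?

C1: 3 ≥ 0 ✓
C2: -12 ≤ 18 ✓
C3: 1 ≤ 8 ✓
C4: 24 ≤ 28 ✓
C5: 1 ≥ 0 ✓
C6: -36 ≤ -14 ✓

feasible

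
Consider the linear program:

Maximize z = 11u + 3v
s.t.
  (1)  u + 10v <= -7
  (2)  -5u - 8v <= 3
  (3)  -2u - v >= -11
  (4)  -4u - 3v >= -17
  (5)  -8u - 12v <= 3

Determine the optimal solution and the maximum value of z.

u = 91/11, v = -61/11, maximum z = 818/11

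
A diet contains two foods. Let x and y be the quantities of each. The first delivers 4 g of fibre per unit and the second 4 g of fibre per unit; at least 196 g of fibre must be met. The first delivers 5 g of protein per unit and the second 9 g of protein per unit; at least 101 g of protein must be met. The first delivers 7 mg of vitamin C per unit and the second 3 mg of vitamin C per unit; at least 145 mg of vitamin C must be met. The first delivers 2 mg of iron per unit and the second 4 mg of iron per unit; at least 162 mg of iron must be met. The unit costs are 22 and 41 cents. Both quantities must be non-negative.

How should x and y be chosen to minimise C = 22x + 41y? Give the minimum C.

Extreme points and C = 22x + 41y:
  (0, 49) → C = 2009
  (81, 0) → C = 1782
  (17, 32) → C = 1686
The feasible region is unbounded (it extends along (0, 1), (1, 0)), but C strictly increases along every unbounded feasible direction, so there is no improving ray and the minimum is attained at a vertex.

x = 17, y = 32, minimum C = 1686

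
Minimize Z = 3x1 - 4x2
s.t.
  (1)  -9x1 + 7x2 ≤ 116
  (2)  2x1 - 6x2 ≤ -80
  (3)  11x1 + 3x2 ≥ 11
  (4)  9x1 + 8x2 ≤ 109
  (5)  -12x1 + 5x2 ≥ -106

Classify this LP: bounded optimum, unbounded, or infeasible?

bounded optimum

Vertices and Z = 3x1 - 4x2:
  (-271/104, 1375/104) → Z = -6313/104
  (-11/9, 15) → Z = -191/3
  (-29/12, 451/36) → Z = -2065/36
  (1/5, 67/5) → Z = -53
The feasible region has finitely many vertices and no improving ray; the minimum is -191/3 at (-11/9, 15).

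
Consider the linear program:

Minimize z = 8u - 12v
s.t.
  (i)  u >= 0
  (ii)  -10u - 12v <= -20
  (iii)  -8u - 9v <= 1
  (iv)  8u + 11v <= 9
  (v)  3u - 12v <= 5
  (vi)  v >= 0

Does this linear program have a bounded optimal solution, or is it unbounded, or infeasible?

The boundaries u = 0 and -10u - 12v = -20 meet at (0, 5/3), but that point violates 8u + 11v ≤ 9. Every candidate vertex is excluded by some other constraint, so the feasible region is empty.

infeasible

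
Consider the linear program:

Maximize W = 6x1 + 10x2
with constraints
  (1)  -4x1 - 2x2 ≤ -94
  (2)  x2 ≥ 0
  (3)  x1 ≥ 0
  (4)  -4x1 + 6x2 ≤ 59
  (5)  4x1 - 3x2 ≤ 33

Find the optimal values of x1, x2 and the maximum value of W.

x1 = 125/4, x2 = 92/3, maximum W = 2965/6

The optimum lies where -4x1 + 6x2 = 59 and 4x1 - 3x2 = 33.
Solving simultaneously gives x1 = 125/4, x2 = 92/3.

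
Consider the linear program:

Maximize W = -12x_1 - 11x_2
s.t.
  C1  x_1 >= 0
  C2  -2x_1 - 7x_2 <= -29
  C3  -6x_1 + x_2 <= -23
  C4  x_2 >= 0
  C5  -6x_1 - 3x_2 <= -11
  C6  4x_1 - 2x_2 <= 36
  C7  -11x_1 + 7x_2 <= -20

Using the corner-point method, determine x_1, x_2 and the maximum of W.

The optimum lies where -2x_1 - 7x_2 = -29 and -6x_1 + x_2 = -23.
Solving simultaneously gives x_1 = 95/22, x_2 = 32/11.

x_1 = 95/22, x_2 = 32/11, maximum W = -922/11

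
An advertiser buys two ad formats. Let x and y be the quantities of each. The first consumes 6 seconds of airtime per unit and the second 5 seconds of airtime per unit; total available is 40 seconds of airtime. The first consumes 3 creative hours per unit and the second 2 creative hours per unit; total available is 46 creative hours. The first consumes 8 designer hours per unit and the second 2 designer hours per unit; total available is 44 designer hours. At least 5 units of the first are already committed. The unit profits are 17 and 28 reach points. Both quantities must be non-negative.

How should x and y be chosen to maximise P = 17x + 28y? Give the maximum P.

Feasible corners and P = 17x + 28y:
  (11/2, 0) → P = 187/2
  (5, 0) → P = 85
  (5, 2) → P = 141

At the optimal vertex, 6x + 5y = 40 and 8x + 2y = 44.
Solving simultaneously gives x = 5, y = 2.

x = 5, y = 2, maximum P = 141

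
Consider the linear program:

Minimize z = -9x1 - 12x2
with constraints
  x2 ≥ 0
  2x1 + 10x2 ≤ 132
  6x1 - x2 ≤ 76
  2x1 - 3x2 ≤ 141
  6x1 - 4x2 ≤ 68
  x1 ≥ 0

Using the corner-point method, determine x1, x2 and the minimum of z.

The optimum lies where 2x1 + 10x2 = 132 and 6x1 - x2 = 76.
Solving simultaneously gives x1 = 446/31, x2 = 320/31.

x1 = 446/31, x2 = 320/31, minimum z = -7854/31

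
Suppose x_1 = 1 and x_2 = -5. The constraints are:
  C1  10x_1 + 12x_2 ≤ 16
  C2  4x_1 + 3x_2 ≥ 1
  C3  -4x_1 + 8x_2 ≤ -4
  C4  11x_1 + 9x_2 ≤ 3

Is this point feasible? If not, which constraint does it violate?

Constraint C2: 4x_1 + 3x_2 = -11, which is not ≥ 1. All other constraints are satisfied.

not feasible — violates C2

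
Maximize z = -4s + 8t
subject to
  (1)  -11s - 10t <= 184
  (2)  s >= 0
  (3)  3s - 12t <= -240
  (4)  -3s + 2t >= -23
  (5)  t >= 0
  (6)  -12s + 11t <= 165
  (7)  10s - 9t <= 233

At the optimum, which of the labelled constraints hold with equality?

Vertices and z = -4s + 8t:
  (126/5, 263/10) → z = 548/5
  (220/37, 795/37) → z = 5480/37
  (583/9, 257/3) → z = 3836/9

The maximum is at (583/9, 257/3). Substituting into each constraint, equality holds for (4) and (6); the remaining constraints have slack.

(4) and (6)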